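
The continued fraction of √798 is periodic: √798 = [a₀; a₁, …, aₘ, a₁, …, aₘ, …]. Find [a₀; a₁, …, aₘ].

[28; 4, 56]

a₀ = ⌊√798⌋ = 28.
With m₀=0, d₀=1 and mₖ₊₁ = dₖaₖ − mₖ, dₖ₊₁ = (n − mₖ₊₁²)/dₖ, aₖ₊₁ = ⌊(a₀+mₖ₊₁)/dₖ₊₁⌋:
  k=1: m=28, d=14, a=4
  k=2: m=28, d=1, a=56
d=1 and a=2a₀=56 at k=2, so the next step gives (m, d) = (28, 14) again — its k=1 value — and the period has length 2.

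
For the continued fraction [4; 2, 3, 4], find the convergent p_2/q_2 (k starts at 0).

Using pₖ = aₖpₖ₋₁ + pₖ₋₂, qₖ = aₖqₖ₋₁ + qₖ₋₂ (with p₋₁=1, p₋₂=0, q₋₁=0, q₋₂=1):
  k=0: a=4, p=4, q=1
  k=1: a=2, p=9, q=2
  k=2: a=3, p=31, q=7

31/7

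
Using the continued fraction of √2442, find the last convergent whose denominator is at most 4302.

√2442 = [49; 2, 2, 2, 98, …] (period length 4).
Convergents:
  p_0/q_0 = 49/1
  p_1/q_1 = 99/2
  p_2/q_2 = 247/5
  p_3/q_3 = 593/12
  p_4/q_4 = 58361/1181
  p_5/q_5 = 117315/2374
  p_6/q_6 = 292991/5929
q_5 = 2374 ≤ 4302 < 5929 = q_6, so the answer is 117315/2374.

117315/2374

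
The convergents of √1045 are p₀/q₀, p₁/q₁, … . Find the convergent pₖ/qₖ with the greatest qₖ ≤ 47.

√1045 = [32; 3, 15, 1, 4, 1, 15, 3, 64, …] (period length 8).
Convergents:
  p_0/q_0 = 32/1
  p_1/q_1 = 97/3
  p_2/q_2 = 1487/46
  p_3/q_3 = 1584/49
q_2 = 46 ≤ 47 < 49 = q_3, so the answer is 1487/46.

1487/46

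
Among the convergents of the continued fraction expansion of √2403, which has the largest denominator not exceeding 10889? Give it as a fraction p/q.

√2403 = [49; 49, 98, …] (period length 2).
Convergents:
  p_0/q_0 = 49/1
  p_1/q_1 = 2402/49
  p_2/q_2 = 235445/4803
  p_3/q_3 = 11539207/235396
q_2 = 4803 ≤ 10889 < 235396 = q_3, so the answer is 235445/4803.

235445/4803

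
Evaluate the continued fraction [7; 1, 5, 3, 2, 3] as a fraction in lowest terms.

1184/151

Using pₖ = aₖpₖ₋₁ + pₖ₋₂ and qₖ = aₖqₖ₋₁ + qₖ₋₂:
  k=0: a=7, p=7, q=1
  k=1: a=1, p=8, q=1
  k=2: a=5, p=47, q=6
  k=3: a=3, p=149, q=19
  k=4: a=2, p=345, q=44
  k=5: a=3, p=1184, q=151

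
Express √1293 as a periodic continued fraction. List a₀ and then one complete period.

[35; 1, 22, 1, 70]

a₀ = ⌊√1293⌋ = 35.
With m₀=0, d₀=1 and mₖ₊₁ = dₖaₖ − mₖ, dₖ₊₁ = (n − mₖ₊₁²)/dₖ, aₖ₊₁ = ⌊(a₀+mₖ₊₁)/dₖ₊₁⌋:
  k=1: m=35, d=68, a=1
  k=2: m=33, d=3, a=22
  k=3: m=33, d=68, a=1
  k=4: m=35, d=1, a=70
d=1 and a=2a₀=70 at k=4, so the next step gives (m, d) = (35, 68) again — its k=1 value — and the period has length 4.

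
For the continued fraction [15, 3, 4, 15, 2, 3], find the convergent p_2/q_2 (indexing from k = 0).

Using pₖ = aₖpₖ₋₁ + pₖ₋₂, qₖ = aₖqₖ₋₁ + qₖ₋₂ (with p₋₁=1, p₋₂=0, q₋₁=0, q₋₂=1):
  k=0: a=15, p=15, q=1
  k=1: a=3, p=46, q=3
  k=2: a=4, p=199, q=13

199/13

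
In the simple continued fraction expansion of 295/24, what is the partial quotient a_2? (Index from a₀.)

2

295 = 12·24 + 7   →  a_0 = 12
24 = 3·7 + 3   →  a_1 = 3
7 = 2·3 + 1   →  a_2 = 2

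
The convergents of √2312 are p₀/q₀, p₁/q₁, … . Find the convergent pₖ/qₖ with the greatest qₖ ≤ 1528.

55440/1153

√2312 = [48; 12, 96, …] (period length 2).
Convergents:
  p_0/q_0 = 48/1
  p_1/q_1 = 577/12
  p_2/q_2 = 55440/1153
  p_3/q_3 = 665857/13848
q_2 = 1153 ≤ 1528 < 13848 = q_3, so the answer is 55440/1153.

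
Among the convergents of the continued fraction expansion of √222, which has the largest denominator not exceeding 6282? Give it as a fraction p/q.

√222 = [14; 1, 8, 1, 28, …] (period length 4).
Convergents:
  p_0/q_0 = 14/1
  p_1/q_1 = 15/1
  p_2/q_2 = 134/9
  p_3/q_3 = 149/10
  p_4/q_4 = 4306/289
  p_5/q_5 = 4455/299
  p_6/q_6 = 39946/2681
  p_7/q_7 = 44401/2980
  p_8/q_8 = 1283174/86121
q_7 = 2980 ≤ 6282 < 86121 = q_8, so the answer is 44401/2980.

44401/2980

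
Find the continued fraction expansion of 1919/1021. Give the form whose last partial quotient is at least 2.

1919 = 1×1021 + 898
1021 = 1×898 + 123
898 = 7×123 + 37
123 = 3×37 + 12
37 = 3×12 + 1
12 = 12×1 + 0  (stop)
So 1919/1021 = [1; 1, 7, 3, 3, 12].

[1; 1, 7, 3, 3, 12]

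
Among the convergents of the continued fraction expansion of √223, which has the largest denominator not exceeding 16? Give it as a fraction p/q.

224/15

√223 = [14; 1, 13, 1, 28, …] (period length 4).
Convergents:
  p_0/q_0 = 14/1
  p_1/q_1 = 15/1
  p_2/q_2 = 209/14
  p_3/q_3 = 224/15
  p_4/q_4 = 6481/434
q_3 = 15 ≤ 16 < 434 = q_4, so the answer is 224/15.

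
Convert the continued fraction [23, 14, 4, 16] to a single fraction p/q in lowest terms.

Fold from the inside: start with 16/1.
  4 + 1/16 = 65/16
  14 + 16/65 = 926/65
  23 + 65/926 = 21363/926

21363/926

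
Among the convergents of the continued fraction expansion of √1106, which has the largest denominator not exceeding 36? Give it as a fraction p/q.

1164/35

√1106 = [33; 3, 1, 8, 1, 3, 66, …] (period length 6).
Convergents:
  p_0/q_0 = 33/1
  p_1/q_1 = 100/3
  p_2/q_2 = 133/4
  p_3/q_3 = 1164/35
  p_4/q_4 = 1297/39
q_3 = 35 ≤ 36 < 39 = q_4, so the answer is 1164/35.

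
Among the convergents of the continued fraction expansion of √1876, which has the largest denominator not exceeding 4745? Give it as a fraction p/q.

137215/3168

√1876 = [43; 3, 5, 12, 5, 3, 86, …] (period length 6).
Convergents:
  p_0/q_0 = 43/1
  p_1/q_1 = 130/3
  p_2/q_2 = 693/16
  p_3/q_3 = 8446/195
  p_4/q_4 = 42923/991
  p_5/q_5 = 137215/3168
  p_6/q_6 = 11843413/273439
q_5 = 3168 ≤ 4745 < 273439 = q_6, so the answer is 137215/3168.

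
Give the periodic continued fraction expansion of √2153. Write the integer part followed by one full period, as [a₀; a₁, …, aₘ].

a₀ = ⌊√2153⌋ = 46.
With m₀=0, d₀=1 and mₖ₊₁ = dₖaₖ − mₖ, dₖ₊₁ = (n − mₖ₊₁²)/dₖ, aₖ₊₁ = ⌊(a₀+mₖ₊₁)/dₖ₊₁⌋:
  k=1: m=46, d=37, a=2
  k=2: m=28, d=37, a=2
  k=3: m=46, d=1, a=92
d=1 and a=2a₀=92 at k=3, so the next step gives (m, d) = (46, 37) again — its k=1 value — and the period has length 3.

[46; 2, 2, 92]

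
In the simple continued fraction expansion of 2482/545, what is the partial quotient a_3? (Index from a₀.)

4

2482 = 4·545 + 302   →  a_0 = 4
545 = 1·302 + 243   →  a_1 = 1
302 = 1·243 + 59   →  a_2 = 1
243 = 4·59 + 7   →  a_3 = 4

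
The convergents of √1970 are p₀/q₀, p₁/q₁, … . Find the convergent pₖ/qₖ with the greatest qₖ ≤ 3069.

√1970 = [44; 2, 1, 1, 2, 88, …] (period length 5).
Convergents:
  p_0/q_0 = 44/1
  p_1/q_1 = 89/2
  p_2/q_2 = 133/3
  p_3/q_3 = 222/5
  p_4/q_4 = 577/13
  p_5/q_5 = 50998/1149
  p_6/q_6 = 102573/2311
  p_7/q_7 = 153571/3460
q_6 = 2311 ≤ 3069 < 3460 = q_7, so the answer is 102573/2311.

102573/2311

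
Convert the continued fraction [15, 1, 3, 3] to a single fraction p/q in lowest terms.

205/13

Fold from the inside: start with 3/1.
  3 + 1/3 = 10/3
  1 + 3/10 = 13/10
  15 + 10/13 = 205/13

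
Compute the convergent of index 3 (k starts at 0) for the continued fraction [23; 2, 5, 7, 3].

Using pₖ = aₖpₖ₋₁ + pₖ₋₂, qₖ = aₖqₖ₋₁ + qₖ₋₂ (with p₋₁=1, p₋₂=0, q₋₁=0, q₋₂=1):
  k=0: a=23, p=23, q=1
  k=1: a=2, p=47, q=2
  k=2: a=5, p=258, q=11
  k=3: a=7, p=1853, q=79

1853/79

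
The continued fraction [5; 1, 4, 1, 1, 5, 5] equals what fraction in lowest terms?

1839/316

Using pₖ = aₖpₖ₋₁ + pₖ₋₂ and qₖ = aₖqₖ₋₁ + qₖ₋₂:
  k=0: a=5, p=5, q=1
  k=1: a=1, p=6, q=1
  k=2: a=4, p=29, q=5
  k=3: a=1, p=35, q=6
  k=4: a=1, p=64, q=11
  k=5: a=5, p=355, q=61
  k=6: a=5, p=1839, q=316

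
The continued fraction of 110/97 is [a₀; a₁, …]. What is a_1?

110 = 1·97 + 13   →  a_0 = 1
97 = 7·13 + 6   →  a_1 = 7

7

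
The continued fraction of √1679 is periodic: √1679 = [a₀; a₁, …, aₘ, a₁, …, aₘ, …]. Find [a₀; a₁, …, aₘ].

a₀ = ⌊√1679⌋ = 40.

[40; 1, 39, 1, 80]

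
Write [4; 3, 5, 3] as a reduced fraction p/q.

Using pₖ = aₖpₖ₋₁ + pₖ₋₂ and qₖ = aₖqₖ₋₁ + qₖ₋₂:
  k=0: a=4, p=4, q=1
  k=1: a=3, p=13, q=3
  k=2: a=5, p=69, q=16
  k=3: a=3, p=220, q=51

220/51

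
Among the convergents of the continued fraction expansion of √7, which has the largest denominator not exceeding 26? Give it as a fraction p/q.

√7 = [2; 1, 1, 1, 4, …] (period length 4).
Convergents:
  p_0/q_0 = 2/1
  p_1/q_1 = 3/1
  p_2/q_2 = 5/2
  p_3/q_3 = 8/3
  p_4/q_4 = 37/14
  p_5/q_5 = 45/17
  p_6/q_6 = 82/31
q_5 = 17 ≤ 26 < 31 = q_6, so the answer is 45/17.

45/17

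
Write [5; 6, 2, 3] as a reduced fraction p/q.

232/45

Fold from the inside: start with 3/1.
  2 + 1/3 = 7/3
  6 + 3/7 = 45/7
  5 + 7/45 = 232/45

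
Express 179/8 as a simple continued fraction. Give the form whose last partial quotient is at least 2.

179 = 22·8 + 3
8 = 2·3 + 2
3 = 1·2 + 1
2 = 2·1 + 0  (stop)
So 179/8 = [22; 2, 1, 2].

[22; 2, 1, 2]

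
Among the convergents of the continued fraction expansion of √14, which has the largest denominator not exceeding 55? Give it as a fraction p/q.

116/31

√14 = [3; 1, 2, 1, 6, …] (period length 4).
Convergents:
  p_0/q_0 = 3/1
  p_1/q_1 = 4/1
  p_2/q_2 = 11/3
  p_3/q_3 = 15/4
  p_4/q_4 = 101/27
  p_5/q_5 = 116/31
  p_6/q_6 = 333/89
q_5 = 31 ≤ 55 < 89 = q_6, so the answer is 116/31.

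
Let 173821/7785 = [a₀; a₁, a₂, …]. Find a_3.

3

173821 = 22·7785 + 2551   →  a_0 = 22
7785 = 3·2551 + 132   →  a_1 = 3
2551 = 19·132 + 43   →  a_2 = 19
132 = 3·43 + 3   →  a_3 = 3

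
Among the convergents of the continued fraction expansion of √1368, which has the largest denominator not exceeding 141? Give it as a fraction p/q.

2737/74

√1368 = [36; 1, 72, …] (period length 2).
Convergents:
  p_0/q_0 = 36/1
  p_1/q_1 = 37/1
  p_2/q_2 = 2700/73
  p_3/q_3 = 2737/74
  p_4/q_4 = 199764/5401
q_3 = 74 ≤ 141 < 5401 = q_4, so the answer is 2737/74.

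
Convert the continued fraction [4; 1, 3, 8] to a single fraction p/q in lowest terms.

Fold from the inside: start with 8/1.
  3 + 1/8 = 25/8
  1 + 8/25 = 33/25
  4 + 25/33 = 157/33

157/33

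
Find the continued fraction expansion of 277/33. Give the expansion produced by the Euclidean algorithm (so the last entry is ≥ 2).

[8; 2, 1, 1, 6]

277 = 8·33 + 13
33 = 2·13 + 7
13 = 1·7 + 6
7 = 1·6 + 1
6 = 6·1 + 0  (stop)
So 277/33 = [8; 2, 1, 1, 6].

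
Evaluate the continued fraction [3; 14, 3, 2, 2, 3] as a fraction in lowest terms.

Fold from the inside: start with 3/1.
  2 + 1/3 = 7/3
  2 + 3/7 = 17/7
  3 + 7/17 = 58/17
  14 + 17/58 = 829/58
  3 + 58/829 = 2545/829

2545/829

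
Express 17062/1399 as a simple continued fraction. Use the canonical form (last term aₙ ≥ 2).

[12; 5, 9, 2, 4, 3]

17062 = 12×1399 + 274
1399 = 5×274 + 29
274 = 9×29 + 13
29 = 2×13 + 3
13 = 4×3 + 1
3 = 3×1 + 0  (stop)
So 17062/1399 = [12; 5, 9, 2, 4, 3].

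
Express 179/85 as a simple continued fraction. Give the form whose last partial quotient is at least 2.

179 = 2×85 + 9
85 = 9×9 + 4
9 = 2×4 + 1
4 = 4×1 + 0  (stop)
So 179/85 = [2; 9, 2, 4].

[2; 9, 2, 4]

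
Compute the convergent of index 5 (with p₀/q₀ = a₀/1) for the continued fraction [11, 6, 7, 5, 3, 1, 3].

Using pₖ = aₖpₖ₋₁ + pₖ₋₂, qₖ = aₖqₖ₋₁ + qₖ₋₂ (with p₋₁=1, p₋₂=0, q₋₁=0, q₋₂=1):
  k=0: a=11, p=11, q=1
  k=1: a=6, p=67, q=6
  k=2: a=7, p=480, q=43
  k=3: a=5, p=2467, q=221
  k=4: a=3, p=7881, q=706
  k=5: a=1, p=10348, q=927

10348/927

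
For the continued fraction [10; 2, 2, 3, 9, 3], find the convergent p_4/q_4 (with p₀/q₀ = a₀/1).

Using pₖ = aₖpₖ₋₁ + pₖ₋₂, qₖ = aₖqₖ₋₁ + qₖ₋₂ (with p₋₁=1, p₋₂=0, q₋₁=0, q₋₂=1):
  k=0: a=10, p=10, q=1
  k=1: a=2, p=21, q=2
  k=2: a=2, p=52, q=5
  k=3: a=3, p=177, q=17
  k=4: a=9, p=1645, q=158

1645/158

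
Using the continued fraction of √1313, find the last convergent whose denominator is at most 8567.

178604/4929

√1313 = [36; 4, 4, 72, …] (period length 3).
Convergents:
  p_0/q_0 = 36/1
  p_1/q_1 = 145/4
  p_2/q_2 = 616/17
  p_3/q_3 = 44497/1228
  p_4/q_4 = 178604/4929
  p_5/q_5 = 758913/20944
q_4 = 4929 ≤ 8567 < 20944 = q_5, so the answer is 178604/4929.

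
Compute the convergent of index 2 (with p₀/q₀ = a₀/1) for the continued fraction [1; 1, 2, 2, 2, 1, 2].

Using pₖ = aₖpₖ₋₁ + pₖ₋₂, qₖ = aₖqₖ₋₁ + qₖ₋₂ (with p₋₁=1, p₋₂=0, q₋₁=0, q₋₂=1):
  k=0: a=1, p=1, q=1
  k=1: a=1, p=2, q=1
  k=2: a=2, p=5, q=3

5/3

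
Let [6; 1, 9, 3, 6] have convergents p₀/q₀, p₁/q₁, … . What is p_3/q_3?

Using pₖ = aₖpₖ₋₁ + pₖ₋₂, qₖ = aₖqₖ₋₁ + qₖ₋₂ (with p₋₁=1, p₋₂=0, q₋₁=0, q₋₂=1):
  k=0: a=6, p=6, q=1
  k=1: a=1, p=7, q=1
  k=2: a=9, p=69, q=10
  k=3: a=3, p=214, q=31

214/31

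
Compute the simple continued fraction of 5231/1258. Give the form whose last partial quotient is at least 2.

5231 = 4×1258 + 199
1258 = 6×199 + 64
199 = 3×64 + 7
64 = 9×7 + 1
7 = 7×1 + 0  (stop)
So 5231/1258 = [4; 6, 3, 9, 7].

[4; 6, 3, 9, 7]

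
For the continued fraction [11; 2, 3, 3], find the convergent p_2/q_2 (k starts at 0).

80/7

Using pₖ = aₖpₖ₋₁ + pₖ₋₂, qₖ = aₖqₖ₋₁ + qₖ₋₂ (with p₋₁=1, p₋₂=0, q₋₁=0, q₋₂=1):
  k=0: a=11, p=11, q=1
  k=1: a=2, p=23, q=2
  k=2: a=3, p=80, q=7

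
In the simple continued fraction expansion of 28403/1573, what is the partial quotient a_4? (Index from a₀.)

28403 = 18·1573 + 89   →  a_0 = 18
1573 = 17·89 + 60   →  a_1 = 17
89 = 1·60 + 29   →  a_2 = 1
60 = 2·29 + 2   →  a_3 = 2
29 = 14·2 + 1   →  a_4 = 14

14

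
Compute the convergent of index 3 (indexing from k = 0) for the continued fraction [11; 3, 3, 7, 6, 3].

825/73

Using pₖ = aₖpₖ₋₁ + pₖ₋₂, qₖ = aₖqₖ₋₁ + qₖ₋₂ (with p₋₁=1, p₋₂=0, q₋₁=0, q₋₂=1):
  k=0: a=11, p=11, q=1
  k=1: a=3, p=34, q=3
  k=2: a=3, p=113, q=10
  k=3: a=7, p=825, q=73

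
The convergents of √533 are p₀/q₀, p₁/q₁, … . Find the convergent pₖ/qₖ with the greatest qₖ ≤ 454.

6118/265

√533 = [23; 11, 1, 1, 11, 46, …] (period length 5).
Convergents:
  p_0/q_0 = 23/1
  p_1/q_1 = 254/11
  p_2/q_2 = 277/12
  p_3/q_3 = 531/23
  p_4/q_4 = 6118/265
  p_5/q_5 = 281959/12213
q_4 = 265 ≤ 454 < 12213 = q_5, so the answer is 6118/265.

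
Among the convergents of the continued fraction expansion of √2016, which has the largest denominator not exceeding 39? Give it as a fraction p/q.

√2016 = [44; 1, 8, 1, 88, …] (period length 4).
Convergents:
  p_0/q_0 = 44/1
  p_1/q_1 = 45/1
  p_2/q_2 = 404/9
  p_3/q_3 = 449/10
  p_4/q_4 = 39916/889
q_3 = 10 ≤ 39 < 889 = q_4, so the answer is 449/10.

449/10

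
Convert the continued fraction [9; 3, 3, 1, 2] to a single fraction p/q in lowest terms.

335/36

Using pₖ = aₖpₖ₋₁ + pₖ₋₂ and qₖ = aₖqₖ₋₁ + qₖ₋₂:
  k=0: a=9, p=9, q=1
  k=1: a=3, p=28, q=3
  k=2: a=3, p=93, q=10
  k=3: a=1, p=121, q=13
  k=4: a=2, p=335, q=36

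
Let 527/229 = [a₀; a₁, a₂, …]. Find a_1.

527 = 2·229 + 69   →  a_0 = 2
229 = 3·69 + 22   →  a_1 = 3

3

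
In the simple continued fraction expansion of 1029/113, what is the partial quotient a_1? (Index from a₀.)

9

1029 = 9·113 + 12   →  a_0 = 9
113 = 9·12 + 5   →  a_1 = 9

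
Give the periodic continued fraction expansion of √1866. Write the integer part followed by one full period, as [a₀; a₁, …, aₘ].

[43; 5, 14, 5, 86]

a₀ = ⌊√1866⌋ = 43.
With m₀=0, d₀=1 and mₖ₊₁ = dₖaₖ − mₖ, dₖ₊₁ = (n − mₖ₊₁²)/dₖ, aₖ₊₁ = ⌊(a₀+mₖ₊₁)/dₖ₊₁⌋:
  k=1: m=43, d=17, a=5
  k=2: m=42, d=6, a=14
  k=3: m=42, d=17, a=5
  k=4: m=43, d=1, a=86
d=1 and a=2a₀=86 at k=4, so the next step gives (m, d) = (43, 17) again — its k=1 value — and the period has length 4.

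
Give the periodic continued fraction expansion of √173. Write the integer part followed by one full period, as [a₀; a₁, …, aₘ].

[13; 6, 1, 1, 6, 26]

a₀ = ⌊√173⌋ = 13.
With m₀=0, d₀=1 and mₖ₊₁ = dₖaₖ − mₖ, dₖ₊₁ = (n − mₖ₊₁²)/dₖ, aₖ₊₁ = ⌊(a₀+mₖ₊₁)/dₖ₊₁⌋:
  k=1: m=13, d=4, a=6
  k=2: m=11, d=13, a=1
  k=3: m=2, d=13, a=1
  k=4: m=11, d=4, a=6
  k=5: m=13, d=1, a=26
d=1 and a=2a₀=26 at k=5, so the next step gives (m, d) = (13, 4) again — its k=1 value — and the period has length 5.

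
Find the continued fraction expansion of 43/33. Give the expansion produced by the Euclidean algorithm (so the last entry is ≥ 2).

[1; 3, 3, 3]

43 = 1·33 + 10
33 = 3·10 + 3
10 = 3·3 + 1
3 = 3·1 + 0  (stop)
So 43/33 = [1; 3, 3, 3].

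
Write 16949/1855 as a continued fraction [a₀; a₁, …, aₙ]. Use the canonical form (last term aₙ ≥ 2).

16949 = 9*1855 + 254
1855 = 7*254 + 77
254 = 3*77 + 23
77 = 3*23 + 8
23 = 2*8 + 7
8 = 1*7 + 1
7 = 7*1 + 0  (stop)
So 16949/1855 = [9; 7, 3, 3, 2, 1, 7].

[9; 7, 3, 3, 2, 1, 7]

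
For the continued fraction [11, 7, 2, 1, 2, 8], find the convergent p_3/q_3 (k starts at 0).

Using pₖ = aₖpₖ₋₁ + pₖ₋₂, qₖ = aₖqₖ₋₁ + qₖ₋₂ (with p₋₁=1, p₋₂=0, q₋₁=0, q₋₂=1):
  k=0: a=11, p=11, q=1
  k=1: a=7, p=78, q=7
  k=2: a=2, p=167, q=15
  k=3: a=1, p=245, q=22

245/22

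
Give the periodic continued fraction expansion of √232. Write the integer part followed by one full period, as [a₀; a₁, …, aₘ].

a₀ = ⌊√232⌋ = 15.

[15; 4, 3, 7, 3, 4, 30]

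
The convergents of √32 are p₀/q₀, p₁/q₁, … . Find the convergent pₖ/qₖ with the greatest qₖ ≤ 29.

√32 = [5; 1, 1, 1, 10, …] (period length 4).
Convergents:
  p_0/q_0 = 5/1
  p_1/q_1 = 6/1
  p_2/q_2 = 11/2
  p_3/q_3 = 17/3
  p_4/q_4 = 181/32
q_3 = 3 ≤ 29 < 32 = q_4, so the answer is 17/3.

17/3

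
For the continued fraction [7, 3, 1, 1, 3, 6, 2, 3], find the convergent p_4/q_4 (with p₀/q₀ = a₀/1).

182/25

Using pₖ = aₖpₖ₋₁ + pₖ₋₂, qₖ = aₖqₖ₋₁ + qₖ₋₂ (with p₋₁=1, p₋₂=0, q₋₁=0, q₋₂=1):
  k=0: a=7, p=7, q=1
  k=1: a=3, p=22, q=3
  k=2: a=1, p=29, q=4
  k=3: a=1, p=51, q=7
  k=4: a=3, p=182, q=25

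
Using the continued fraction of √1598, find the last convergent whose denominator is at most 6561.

127880/3199

√1598 = [39; 1, 38, 1, 78, …] (period length 4).
Convergents:
  p_0/q_0 = 39/1
  p_1/q_1 = 40/1
  p_2/q_2 = 1559/39
  p_3/q_3 = 1599/40
  p_4/q_4 = 126281/3159
  p_5/q_5 = 127880/3199
  p_6/q_6 = 4985721/124721
q_5 = 3199 ≤ 6561 < 124721 = q_6, so the answer is 127880/3199.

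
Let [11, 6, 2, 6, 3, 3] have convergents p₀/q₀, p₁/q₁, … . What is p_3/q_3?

937/84

Using pₖ = aₖpₖ₋₁ + pₖ₋₂, qₖ = aₖqₖ₋₁ + qₖ₋₂ (with p₋₁=1, p₋₂=0, q₋₁=0, q₋₂=1):
  k=0: a=11, p=11, q=1
  k=1: a=6, p=67, q=6
  k=2: a=2, p=145, q=13
  k=3: a=6, p=937, q=84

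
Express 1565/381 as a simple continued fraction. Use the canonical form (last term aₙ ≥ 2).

1565 = 4·381 + 41
381 = 9·41 + 12
41 = 3·12 + 5
12 = 2·5 + 2
5 = 2·2 + 1
2 = 2·1 + 0  (stop)
So 1565/381 = [4; 9, 3, 2, 2, 2].

[4; 9, 3, 2, 2, 2]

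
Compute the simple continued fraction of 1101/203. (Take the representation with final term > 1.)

1101 = 5·203 + 86
203 = 2·86 + 31
86 = 2·31 + 24
31 = 1·24 + 7
24 = 3·7 + 3
7 = 2·3 + 1
3 = 3·1 + 0  (stop)
So 1101/203 = [5; 2, 2, 1, 3, 2, 3].

[5; 2, 2, 1, 3, 2, 3]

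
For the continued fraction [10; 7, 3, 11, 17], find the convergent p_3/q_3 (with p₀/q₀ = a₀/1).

Using pₖ = aₖpₖ₋₁ + pₖ₋₂, qₖ = aₖqₖ₋₁ + qₖ₋₂ (with p₋₁=1, p₋₂=0, q₋₁=0, q₋₂=1):
  k=0: a=10, p=10, q=1
  k=1: a=7, p=71, q=7
  k=2: a=3, p=223, q=22
  k=3: a=11, p=2524, q=249

2524/249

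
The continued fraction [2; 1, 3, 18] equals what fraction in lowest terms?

Using pₖ = aₖpₖ₋₁ + pₖ₋₂ and qₖ = aₖqₖ₋₁ + qₖ₋₂:
  k=0: a=2, p=2, q=1
  k=1: a=1, p=3, q=1
  k=2: a=3, p=11, q=4
  k=3: a=18, p=201, q=73

201/73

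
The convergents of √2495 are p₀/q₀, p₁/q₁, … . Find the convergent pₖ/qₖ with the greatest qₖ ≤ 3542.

99850/1999

√2495 = [49; 1, 18, 1, 98, …] (period length 4).
Convergents:
  p_0/q_0 = 49/1
  p_1/q_1 = 50/1
  p_2/q_2 = 949/19
  p_3/q_3 = 999/20
  p_4/q_4 = 98851/1979
  p_5/q_5 = 99850/1999
  p_6/q_6 = 1896151/37961
q_5 = 1999 ≤ 3542 < 37961 = q_6, so the answer is 99850/1999.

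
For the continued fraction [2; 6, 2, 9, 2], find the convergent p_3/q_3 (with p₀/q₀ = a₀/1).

Using pₖ = aₖpₖ₋₁ + pₖ₋₂, qₖ = aₖqₖ₋₁ + qₖ₋₂ (with p₋₁=1, p₋₂=0, q₋₁=0, q₋₂=1):
  k=0: a=2, p=2, q=1
  k=1: a=6, p=13, q=6
  k=2: a=2, p=28, q=13
  k=3: a=9, p=265, q=123

265/123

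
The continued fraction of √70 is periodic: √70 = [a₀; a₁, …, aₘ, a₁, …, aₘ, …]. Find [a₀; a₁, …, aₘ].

[8; 2, 1, 2, 1, 2, 16]

a₀ = ⌊√70⌋ = 8.
With m₀=0, d₀=1 and mₖ₊₁ = dₖaₖ − mₖ, dₖ₊₁ = (n − mₖ₊₁²)/dₖ, aₖ₊₁ = ⌊(a₀+mₖ₊₁)/dₖ₊₁⌋:
  k=1: m=8, d=6, a=2
  k=2: m=4, d=9, a=1
  k=3: m=5, d=5, a=2
  k=4: m=5, d=9, a=1
  k=5: m=4, d=6, a=2
  k=6: m=8, d=1, a=16
d=1 and a=2a₀=16 at k=6, so the next step gives (m, d) = (8, 6) again — its k=1 value — and the period has length 6.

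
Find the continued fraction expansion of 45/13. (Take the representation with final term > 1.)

[3; 2, 6]

45 = 3·13 + 6
13 = 2·6 + 1
6 = 6·1 + 0  (stop)
So 45/13 = [3; 2, 6].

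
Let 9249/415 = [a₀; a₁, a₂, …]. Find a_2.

9249 = 22·415 + 119   →  a_0 = 22
415 = 3·119 + 58   →  a_1 = 3
119 = 2·58 + 3   →  a_2 = 2

2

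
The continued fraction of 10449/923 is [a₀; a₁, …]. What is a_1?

3

10449 = 11·923 + 296   →  a_0 = 11
923 = 3·296 + 35   →  a_1 = 3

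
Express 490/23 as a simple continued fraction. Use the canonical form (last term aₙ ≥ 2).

[21; 3, 3, 2]

490 = 21·23 + 7
23 = 3·7 + 2
7 = 3·2 + 1
2 = 2·1 + 0  (stop)
So 490/23 = [21; 3, 3, 2].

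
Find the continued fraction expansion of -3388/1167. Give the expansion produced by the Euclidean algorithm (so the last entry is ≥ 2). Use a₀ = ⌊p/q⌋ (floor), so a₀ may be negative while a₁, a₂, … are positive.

[-3; 10, 3, 18, 2]

-3388 = -3*1167 + 113
1167 = 10*113 + 37
113 = 3*37 + 2
37 = 18*2 + 1
2 = 2*1 + 0  (stop)
So -3388/1167 = [-3; 10, 3, 18, 2].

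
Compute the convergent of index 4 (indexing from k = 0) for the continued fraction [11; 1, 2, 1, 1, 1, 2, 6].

82/7

Using pₖ = aₖpₖ₋₁ + pₖ₋₂, qₖ = aₖqₖ₋₁ + qₖ₋₂ (with p₋₁=1, p₋₂=0, q₋₁=0, q₋₂=1):
  k=0: a=11, p=11, q=1
  k=1: a=1, p=12, q=1
  k=2: a=2, p=35, q=3
  k=3: a=1, p=47, q=4
  k=4: a=1, p=82, q=7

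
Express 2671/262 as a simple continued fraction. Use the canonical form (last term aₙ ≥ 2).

2671 = 10*262 + 51
262 = 5*51 + 7
51 = 7*7 + 2
7 = 3*2 + 1
2 = 2*1 + 0  (stop)
So 2671/262 = [10; 5, 7, 3, 2].

[10; 5, 7, 3, 2]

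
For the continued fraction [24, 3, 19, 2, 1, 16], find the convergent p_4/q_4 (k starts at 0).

4306/177

Using pₖ = aₖpₖ₋₁ + pₖ₋₂, qₖ = aₖqₖ₋₁ + qₖ₋₂ (with p₋₁=1, p₋₂=0, q₋₁=0, q₋₂=1):
  k=0: a=24, p=24, q=1
  k=1: a=3, p=73, q=3
  k=2: a=19, p=1411, q=58
  k=3: a=2, p=2895, q=119
  k=4: a=1, p=4306, q=177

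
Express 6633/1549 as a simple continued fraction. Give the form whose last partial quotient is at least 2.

6633 = 4×1549 + 437
1549 = 3×437 + 238
437 = 1×238 + 199
238 = 1×199 + 39
199 = 5×39 + 4
39 = 9×4 + 3
4 = 1×3 + 1
3 = 3×1 + 0  (stop)
So 6633/1549 = [4; 3, 1, 1, 5, 9, 1, 3].

[4; 3, 1, 1, 5, 9, 1, 3]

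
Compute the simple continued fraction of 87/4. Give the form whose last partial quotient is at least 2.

[21; 1, 3]

87 = 21*4 + 3
4 = 1*3 + 1
3 = 3*1 + 0  (stop)
So 87/4 = [21; 1, 3].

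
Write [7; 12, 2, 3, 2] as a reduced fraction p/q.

Fold from the inside: start with 2/1.
  3 + 1/2 = 7/2
  2 + 2/7 = 16/7
  12 + 7/16 = 199/16
  7 + 16/199 = 1409/199

1409/199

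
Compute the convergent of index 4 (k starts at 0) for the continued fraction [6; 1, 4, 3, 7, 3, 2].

797/117

Using pₖ = aₖpₖ₋₁ + pₖ₋₂, qₖ = aₖqₖ₋₁ + qₖ₋₂ (with p₋₁=1, p₋₂=0, q₋₁=0, q₋₂=1):
  k=0: a=6, p=6, q=1
  k=1: a=1, p=7, q=1
  k=2: a=4, p=34, q=5
  k=3: a=3, p=109, q=16
  k=4: a=7, p=797, q=117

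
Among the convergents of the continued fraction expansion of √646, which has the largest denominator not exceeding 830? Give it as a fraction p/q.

15377/605

√646 = [25; 2, 2, 2, 50, …] (period length 4).
Convergents:
  p_0/q_0 = 25/1
  p_1/q_1 = 51/2
  p_2/q_2 = 127/5
  p_3/q_3 = 305/12
  p_4/q_4 = 15377/605
  p_5/q_5 = 31059/1222
q_4 = 605 ≤ 830 < 1222 = q_5, so the answer is 15377/605.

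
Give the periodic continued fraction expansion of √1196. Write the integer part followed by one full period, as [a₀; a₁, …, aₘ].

[34; 1, 1, 2, 1, 1, 68]

a₀ = ⌊√1196⌋ = 34.
With m₀=0, d₀=1 and mₖ₊₁ = dₖaₖ − mₖ, dₖ₊₁ = (n − mₖ₊₁²)/dₖ, aₖ₊₁ = ⌊(a₀+mₖ₊₁)/dₖ₊₁⌋:
  k=1: m=34, d=40, a=1
  k=2: m=6, d=29, a=1
  k=3: m=23, d=23, a=2
  k=4: m=23, d=29, a=1
  k=5: m=6, d=40, a=1
  k=6: m=34, d=1, a=68
d=1 and a=2a₀=68 at k=6, so the next step gives (m, d) = (34, 40) again — its k=1 value — and the period has length 6.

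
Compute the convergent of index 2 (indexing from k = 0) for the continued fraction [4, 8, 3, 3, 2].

Using pₖ = aₖpₖ₋₁ + pₖ₋₂, qₖ = aₖqₖ₋₁ + qₖ₋₂ (with p₋₁=1, p₋₂=0, q₋₁=0, q₋₂=1):
  k=0: a=4, p=4, q=1
  k=1: a=8, p=33, q=8
  k=2: a=3, p=103, q=25

103/25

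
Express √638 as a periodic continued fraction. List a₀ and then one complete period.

a₀ = ⌊√638⌋ = 25.
With m₀=0, d₀=1 and mₖ₊₁ = dₖaₖ − mₖ, dₖ₊₁ = (n − mₖ₊₁²)/dₖ, aₖ₊₁ = ⌊(a₀+mₖ₊₁)/dₖ₊₁⌋:
  k=1: m=25, d=13, a=3
  k=2: m=14, d=34, a=1
  k=3: m=20, d=7, a=6
  k=4: m=22, d=22, a=2
  k=5: m=22, d=7, a=6
  k=6: m=20, d=34, a=1
  k=7: m=14, d=13, a=3
  k=8: m=25, d=1, a=50
d=1 and a=2a₀=50 at k=8, so the next step gives (m, d) = (25, 13) again — its k=1 value — and the period has length 8.

[25; 3, 1, 6, 2, 6, 1, 3, 50]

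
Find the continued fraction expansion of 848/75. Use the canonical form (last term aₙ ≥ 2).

[11; 3, 3, 1, 5]

848 = 11×75 + 23
75 = 3×23 + 6
23 = 3×6 + 5
6 = 1×5 + 1
5 = 5×1 + 0  (stop)
So 848/75 = [11; 3, 3, 1, 5].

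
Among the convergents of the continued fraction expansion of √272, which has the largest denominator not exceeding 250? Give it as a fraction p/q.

2177/132

√272 = [16; 2, 32, …] (period length 2).
Convergents:
  p_0/q_0 = 16/1
  p_1/q_1 = 33/2
  p_2/q_2 = 1072/65
  p_3/q_3 = 2177/132
  p_4/q_4 = 70736/4289
q_3 = 132 ≤ 250 < 4289 = q_4, so the answer is 2177/132.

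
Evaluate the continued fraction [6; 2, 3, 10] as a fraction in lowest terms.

463/72

Fold from the inside: start with 10/1.
  3 + 1/10 = 31/10
  2 + 10/31 = 72/31
  6 + 31/72 = 463/72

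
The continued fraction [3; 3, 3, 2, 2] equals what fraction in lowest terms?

Using pₖ = aₖpₖ₋₁ + pₖ₋₂ and qₖ = aₖqₖ₋₁ + qₖ₋₂:
  k=0: a=3, p=3, q=1
  k=1: a=3, p=10, q=3
  k=2: a=3, p=33, q=10
  k=3: a=2, p=76, q=23
  k=4: a=2, p=185, q=56

185/56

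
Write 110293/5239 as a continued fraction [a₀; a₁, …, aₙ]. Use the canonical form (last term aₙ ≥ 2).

110293 = 21×5239 + 274
5239 = 19×274 + 33
274 = 8×33 + 10
33 = 3×10 + 3
10 = 3×3 + 1
3 = 3×1 + 0  (stop)
So 110293/5239 = [21; 19, 8, 3, 3, 3].

[21; 19, 8, 3, 3, 3]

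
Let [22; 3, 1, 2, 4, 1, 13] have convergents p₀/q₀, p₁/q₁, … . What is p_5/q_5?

Using pₖ = aₖpₖ₋₁ + pₖ₋₂, qₖ = aₖqₖ₋₁ + qₖ₋₂ (with p₋₁=1, p₋₂=0, q₋₁=0, q₋₂=1):
  k=0: a=22, p=22, q=1
  k=1: a=3, p=67, q=3
  k=2: a=1, p=89, q=4
  k=3: a=2, p=245, q=11
  k=4: a=4, p=1069, q=48
  k=5: a=1, p=1314, q=59

1314/59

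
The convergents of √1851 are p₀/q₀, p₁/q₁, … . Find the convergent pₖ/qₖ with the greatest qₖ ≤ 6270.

√1851 = [43; 43, 86, …] (period length 2).
Convergents:
  p_0/q_0 = 43/1
  p_1/q_1 = 1850/43
  p_2/q_2 = 159143/3699
  p_3/q_3 = 6844999/159100
q_2 = 3699 ≤ 6270 < 159100 = q_3, so the answer is 159143/3699.

159143/3699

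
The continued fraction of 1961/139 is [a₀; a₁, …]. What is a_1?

9

1961 = 14·139 + 15   →  a_0 = 14
139 = 9·15 + 4   →  a_1 = 9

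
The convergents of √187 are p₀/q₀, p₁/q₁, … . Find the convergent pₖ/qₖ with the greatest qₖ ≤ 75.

√187 = [13; 1, 2, 13, 2, 1, 26, …] (period length 6).
Convergents:
  p_0/q_0 = 13/1
  p_1/q_1 = 14/1
  p_2/q_2 = 41/3
  p_3/q_3 = 547/40
  p_4/q_4 = 1135/83
q_3 = 40 ≤ 75 < 83 = q_4, so the answer is 547/40.

547/40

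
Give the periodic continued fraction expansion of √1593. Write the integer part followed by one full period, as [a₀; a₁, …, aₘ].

a₀ = ⌊√1593⌋ = 39.
With m₀=0, d₀=1 and mₖ₊₁ = dₖaₖ − mₖ, dₖ₊₁ = (n − mₖ₊₁²)/dₖ, aₖ₊₁ = ⌊(a₀+mₖ₊₁)/dₖ₊₁⌋:
  k=1: m=39, d=72, a=1
  k=2: m=33, d=7, a=10
  k=3: m=37, d=32, a=2
  k=4: m=27, d=27, a=2
  k=5: m=27, d=32, a=2
  k=6: m=37, d=7, a=10
  k=7: m=33, d=72, a=1
  k=8: m=39, d=1, a=78
d=1 and a=2a₀=78 at k=8, so the next step gives (m, d) = (39, 72) again — its k=1 value — and the period has length 8.

[39; 1, 10, 2, 2, 2, 10, 1, 78]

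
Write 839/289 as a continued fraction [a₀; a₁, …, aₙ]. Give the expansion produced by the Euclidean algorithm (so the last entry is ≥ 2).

[2; 1, 9, 3, 9]

839 = 2×289 + 261
289 = 1×261 + 28
261 = 9×28 + 9
28 = 3×9 + 1
9 = 9×1 + 0  (stop)
So 839/289 = [2; 1, 9, 3, 9].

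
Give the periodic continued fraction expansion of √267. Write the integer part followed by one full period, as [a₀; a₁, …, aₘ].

[16; 2, 1, 15, 1, 2, 32]

a₀ = ⌊√267⌋ = 16.
With m₀=0, d₀=1 and mₖ₊₁ = dₖaₖ − mₖ, dₖ₊₁ = (n − mₖ₊₁²)/dₖ, aₖ₊₁ = ⌊(a₀+mₖ₊₁)/dₖ₊₁⌋:
  k=1: m=16, d=11, a=2
  k=2: m=6, d=21, a=1
  k=3: m=15, d=2, a=15
  k=4: m=15, d=21, a=1
  k=5: m=6, d=11, a=2
  k=6: m=16, d=1, a=32
d=1 and a=2a₀=32 at k=6, so the next step gives (m, d) = (16, 11) again — its k=1 value — and the period has length 6.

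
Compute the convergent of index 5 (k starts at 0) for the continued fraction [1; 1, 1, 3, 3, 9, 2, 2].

335/214

Using pₖ = aₖpₖ₋₁ + pₖ₋₂, qₖ = aₖqₖ₋₁ + qₖ₋₂ (with p₋₁=1, p₋₂=0, q₋₁=0, q₋₂=1):
  k=0: a=1, p=1, q=1
  k=1: a=1, p=2, q=1
  k=2: a=1, p=3, q=2
  k=3: a=3, p=11, q=7
  k=4: a=3, p=36, q=23
  k=5: a=9, p=335, q=214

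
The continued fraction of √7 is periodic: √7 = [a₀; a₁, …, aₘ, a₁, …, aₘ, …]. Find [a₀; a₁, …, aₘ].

[2; 1, 1, 1, 4]

a₀ = ⌊√7⌋ = 2.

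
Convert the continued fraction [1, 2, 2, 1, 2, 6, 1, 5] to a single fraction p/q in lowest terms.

Using pₖ = aₖpₖ₋₁ + pₖ₋₂ and qₖ = aₖqₖ₋₁ + qₖ₋₂:
  k=0: a=1, p=1, q=1
  k=1: a=2, p=3, q=2
  k=2: a=2, p=7, q=5
  k=3: a=1, p=10, q=7
  k=4: a=2, p=27, q=19
  k=5: a=6, p=172, q=121
  k=6: a=1, p=199, q=140
  k=7: a=5, p=1167, q=821

1167/821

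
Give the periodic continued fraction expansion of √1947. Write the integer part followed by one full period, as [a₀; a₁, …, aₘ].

a₀ = ⌊√1947⌋ = 44.

[44; 8, 88]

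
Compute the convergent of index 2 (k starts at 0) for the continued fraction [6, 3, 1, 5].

Using pₖ = aₖpₖ₋₁ + pₖ₋₂, qₖ = aₖqₖ₋₁ + qₖ₋₂ (with p₋₁=1, p₋₂=0, q₋₁=0, q₋₂=1):
  k=0: a=6, p=6, q=1
  k=1: a=3, p=19, q=3
  k=2: a=1, p=25, q=4

25/4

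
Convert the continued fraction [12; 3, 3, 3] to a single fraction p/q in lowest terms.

406/33

Fold from the inside: start with 3/1.
  3 + 1/3 = 10/3
  3 + 3/10 = 33/10
  12 + 10/33 = 406/33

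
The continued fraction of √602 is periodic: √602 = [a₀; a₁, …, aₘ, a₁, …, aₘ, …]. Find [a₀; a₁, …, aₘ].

[24; 1, 1, 6, 1, 1, 48]

a₀ = ⌊√602⌋ = 24.
With m₀=0, d₀=1 and mₖ₊₁ = dₖaₖ − mₖ, dₖ₊₁ = (n − mₖ₊₁²)/dₖ, aₖ₊₁ = ⌊(a₀+mₖ₊₁)/dₖ₊₁⌋:
  k=1: m=24, d=26, a=1
  k=2: m=2, d=23, a=1
  k=3: m=21, d=7, a=6
  k=4: m=21, d=23, a=1
  k=5: m=2, d=26, a=1
  k=6: m=24, d=1, a=48
d=1 and a=2a₀=48 at k=6, so the next step gives (m, d) = (24, 26) again — its k=1 value — and the period has length 6.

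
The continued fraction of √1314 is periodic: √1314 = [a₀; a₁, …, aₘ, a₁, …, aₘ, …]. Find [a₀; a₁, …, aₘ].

[36; 4, 72]

a₀ = ⌊√1314⌋ = 36.
With m₀=0, d₀=1 and mₖ₊₁ = dₖaₖ − mₖ, dₖ₊₁ = (n − mₖ₊₁²)/dₖ, aₖ₊₁ = ⌊(a₀+mₖ₊₁)/dₖ₊₁⌋:
  k=1: m=36, d=18, a=4
  k=2: m=36, d=1, a=72
d=1 and a=2a₀=72 at k=2, so the next step gives (m, d) = (36, 18) again — its k=1 value — and the period has length 2.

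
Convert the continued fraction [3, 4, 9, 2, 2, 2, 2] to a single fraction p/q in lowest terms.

Using pₖ = aₖpₖ₋₁ + pₖ₋₂ and qₖ = aₖqₖ₋₁ + qₖ₋₂:
  k=0: a=3, p=3, q=1
  k=1: a=4, p=13, q=4
  k=2: a=9, p=120, q=37
  k=3: a=2, p=253, q=78
  k=4: a=2, p=626, q=193
  k=5: a=2, p=1505, q=464
  k=6: a=2, p=3636, q=1121

3636/1121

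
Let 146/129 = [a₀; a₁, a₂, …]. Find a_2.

1

146 = 1·129 + 17   →  a_0 = 1
129 = 7·17 + 10   →  a_1 = 7
17 = 1·10 + 7   →  a_2 = 1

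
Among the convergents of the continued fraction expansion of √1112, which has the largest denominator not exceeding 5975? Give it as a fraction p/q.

165933/4976

√1112 = [33; 2, 1, 7, 1, 2, 66, …] (period length 6).
Convergents:
  p_0/q_0 = 33/1
  p_1/q_1 = 67/2
  p_2/q_2 = 100/3
  p_3/q_3 = 767/23
  p_4/q_4 = 867/26
  p_5/q_5 = 2501/75
  p_6/q_6 = 165933/4976
  p_7/q_7 = 334367/10027
q_6 = 4976 ≤ 5975 < 10027 = q_7, so the answer is 165933/4976.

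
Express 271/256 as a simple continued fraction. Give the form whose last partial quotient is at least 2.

[1; 17, 15]

271 = 1*256 + 15
256 = 17*15 + 1
15 = 15*1 + 0  (stop)
So 271/256 = [1; 17, 15].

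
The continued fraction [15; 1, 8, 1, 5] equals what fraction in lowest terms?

Fold from the inside: start with 5/1.
  1 + 1/5 = 6/5
  8 + 5/6 = 53/6
  1 + 6/53 = 59/53
  15 + 53/59 = 938/59

938/59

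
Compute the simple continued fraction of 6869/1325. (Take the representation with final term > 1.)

6869 = 5*1325 + 244
1325 = 5*244 + 105
244 = 2*105 + 34
105 = 3*34 + 3
34 = 11*3 + 1
3 = 3*1 + 0  (stop)
So 6869/1325 = [5; 5, 2, 3, 11, 3].

[5; 5, 2, 3, 11, 3]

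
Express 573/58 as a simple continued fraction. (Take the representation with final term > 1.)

[9; 1, 7, 3, 2]

573 = 9*58 + 51
58 = 1*51 + 7
51 = 7*7 + 2
7 = 3*2 + 1
2 = 2*1 + 0  (stop)
So 573/58 = [9; 1, 7, 3, 2].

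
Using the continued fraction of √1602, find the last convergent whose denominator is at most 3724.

128120/3201

√1602 = [40; 40, 80, …] (period length 2).
Convergents:
  p_0/q_0 = 40/1
  p_1/q_1 = 1601/40
  p_2/q_2 = 128120/3201
  p_3/q_3 = 5126401/128080
q_2 = 3201 ≤ 3724 < 128080 = q_3, so the answer is 128120/3201.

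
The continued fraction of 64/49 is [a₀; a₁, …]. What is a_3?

1

64 = 1·49 + 15   →  a_0 = 1
49 = 3·15 + 4   →  a_1 = 3
15 = 3·4 + 3   →  a_2 = 3
4 = 1·3 + 1   →  a_3 = 1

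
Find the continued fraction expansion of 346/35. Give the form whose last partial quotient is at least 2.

[9; 1, 7, 1, 3]

346 = 9·35 + 31
35 = 1·31 + 4
31 = 7·4 + 3
4 = 1·3 + 1
3 = 3·1 + 0  (stop)
So 346/35 = [9; 1, 7, 1, 3].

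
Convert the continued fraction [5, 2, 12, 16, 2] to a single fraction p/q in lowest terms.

Using pₖ = aₖpₖ₋₁ + pₖ₋₂ and qₖ = aₖqₖ₋₁ + qₖ₋₂:
  k=0: a=5, p=5, q=1
  k=1: a=2, p=11, q=2
  k=2: a=12, p=137, q=25
  k=3: a=16, p=2203, q=402
  k=4: a=2, p=4543, q=829

4543/829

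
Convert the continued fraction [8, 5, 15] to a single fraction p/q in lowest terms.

623/76

Fold from the inside: start with 15/1.
  5 + 1/15 = 76/15
  8 + 15/76 = 623/76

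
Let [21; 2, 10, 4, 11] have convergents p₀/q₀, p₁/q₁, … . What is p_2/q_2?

Using pₖ = aₖpₖ₋₁ + pₖ₋₂, qₖ = aₖqₖ₋₁ + qₖ₋₂ (with p₋₁=1, p₋₂=0, q₋₁=0, q₋₂=1):
  k=0: a=21, p=21, q=1
  k=1: a=2, p=43, q=2
  k=2: a=10, p=451, q=21

451/21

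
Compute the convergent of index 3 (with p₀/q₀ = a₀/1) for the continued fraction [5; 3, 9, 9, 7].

1357/255

Using pₖ = aₖpₖ₋₁ + pₖ₋₂, qₖ = aₖqₖ₋₁ + qₖ₋₂ (with p₋₁=1, p₋₂=0, q₋₁=0, q₋₂=1):
  k=0: a=5, p=5, q=1
  k=1: a=3, p=16, q=3
  k=2: a=9, p=149, q=28
  k=3: a=9, p=1357, q=255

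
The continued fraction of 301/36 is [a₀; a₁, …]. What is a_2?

301 = 8·36 + 13   →  a_0 = 8
36 = 2·13 + 10   →  a_1 = 2
13 = 1·10 + 3   →  a_2 = 1

1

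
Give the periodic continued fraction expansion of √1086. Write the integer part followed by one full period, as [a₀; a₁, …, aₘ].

a₀ = ⌊√1086⌋ = 32.

[32; 1, 20, 1, 64]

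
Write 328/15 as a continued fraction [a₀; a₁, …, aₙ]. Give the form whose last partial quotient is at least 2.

[21; 1, 6, 2]

328 = 21·15 + 13
15 = 1·13 + 2
13 = 6·2 + 1
2 = 2·1 + 0  (stop)
So 328/15 = [21; 1, 6, 2].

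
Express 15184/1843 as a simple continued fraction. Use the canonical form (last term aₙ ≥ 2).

15184 = 8·1843 + 440
1843 = 4·440 + 83
440 = 5·83 + 25
83 = 3·25 + 8
25 = 3·8 + 1
8 = 8·1 + 0  (stop)
So 15184/1843 = [8; 4, 5, 3, 3, 8].

[8; 4, 5, 3, 3, 8]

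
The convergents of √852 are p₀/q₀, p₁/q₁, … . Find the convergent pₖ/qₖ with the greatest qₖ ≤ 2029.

36749/1259

√852 = [29; 5, 3, 2, 4, 2, 3, 5, 58, …] (period length 8).
Convergents:
  p_0/q_0 = 29/1
  p_1/q_1 = 146/5
  p_2/q_2 = 467/16
  p_3/q_3 = 1080/37
  p_4/q_4 = 4787/164
  p_5/q_5 = 10654/365
  p_6/q_6 = 36749/1259
  p_7/q_7 = 194399/6660
q_6 = 1259 ≤ 2029 < 6660 = q_7, so the answer is 36749/1259.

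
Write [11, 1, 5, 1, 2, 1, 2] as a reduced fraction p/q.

877/74

Using pₖ = aₖpₖ₋₁ + pₖ₋₂ and qₖ = aₖqₖ₋₁ + qₖ₋₂:
  k=0: a=11, p=11, q=1
  k=1: a=1, p=12, q=1
  k=2: a=5, p=71, q=6
  k=3: a=1, p=83, q=7
  k=4: a=2, p=237, q=20
  k=5: a=1, p=320, q=27
  k=6: a=2, p=877, q=74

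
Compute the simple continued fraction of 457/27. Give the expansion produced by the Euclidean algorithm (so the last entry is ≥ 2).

457 = 16·27 + 25
27 = 1·25 + 2
25 = 12·2 + 1
2 = 2·1 + 0  (stop)
So 457/27 = [16; 1, 12, 2].

[16; 1, 12, 2]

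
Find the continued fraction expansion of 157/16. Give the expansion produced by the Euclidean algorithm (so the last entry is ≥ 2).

157 = 9×16 + 13
16 = 1×13 + 3
13 = 4×3 + 1
3 = 3×1 + 0  (stop)
So 157/16 = [9; 1, 4, 3].

[9; 1, 4, 3]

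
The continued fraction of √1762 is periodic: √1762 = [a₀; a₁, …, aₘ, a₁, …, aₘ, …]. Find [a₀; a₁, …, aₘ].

[41; 1, 40, 1, 82]

a₀ = ⌊√1762⌋ = 41.
With m₀=0, d₀=1 and mₖ₊₁ = dₖaₖ − mₖ, dₖ₊₁ = (n − mₖ₊₁²)/dₖ, aₖ₊₁ = ⌊(a₀+mₖ₊₁)/dₖ₊₁⌋:
  k=1: m=41, d=81, a=1
  k=2: m=40, d=2, a=40
  k=3: m=40, d=81, a=1
  k=4: m=41, d=1, a=82
d=1 and a=2a₀=82 at k=4, so the next step gives (m, d) = (41, 81) again — its k=1 value — and the period has length 4.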